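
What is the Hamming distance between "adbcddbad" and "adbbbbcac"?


Comparing "adbcddbad" and "adbbbbcac" position by position:
  Position 0: 'a' vs 'a' => same
  Position 1: 'd' vs 'd' => same
  Position 2: 'b' vs 'b' => same
  Position 3: 'c' vs 'b' => differ
  Position 4: 'd' vs 'b' => differ
  Position 5: 'd' vs 'b' => differ
  Position 6: 'b' vs 'c' => differ
  Position 7: 'a' vs 'a' => same
  Position 8: 'd' vs 'c' => differ
Total differences (Hamming distance): 5

5


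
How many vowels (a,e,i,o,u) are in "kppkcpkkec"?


Input: kppkcpkkec
Checking each character:
  'k' at position 0: consonant
  'p' at position 1: consonant
  'p' at position 2: consonant
  'k' at position 3: consonant
  'c' at position 4: consonant
  'p' at position 5: consonant
  'k' at position 6: consonant
  'k' at position 7: consonant
  'e' at position 8: vowel (running total: 1)
  'c' at position 9: consonant
Total vowels: 1

1


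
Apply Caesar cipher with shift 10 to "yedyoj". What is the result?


Caesar cipher: shift "yedyoj" by 10
  'y' (pos 24) + 10 = pos 8 = 'i'
  'e' (pos 4) + 10 = pos 14 = 'o'
  'd' (pos 3) + 10 = pos 13 = 'n'
  'y' (pos 24) + 10 = pos 8 = 'i'
  'o' (pos 14) + 10 = pos 24 = 'y'
  'j' (pos 9) + 10 = pos 19 = 't'
Result: ioniyt

ioniyt


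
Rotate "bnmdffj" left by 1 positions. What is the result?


Input: "bnmdffj", rotate left by 1
First 1 characters: "b"
Remaining characters: "nmdffj"
Concatenate remaining + first: "nmdffj" + "b" = "nmdffjb"

nmdffjb


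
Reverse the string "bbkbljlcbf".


Input: bbkbljlcbf
Reading characters right to left:
  Position 9: 'f'
  Position 8: 'b'
  Position 7: 'c'
  Position 6: 'l'
  Position 5: 'j'
  Position 4: 'l'
  Position 3: 'b'
  Position 2: 'k'
  Position 1: 'b'
  Position 0: 'b'
Reversed: fbcljlbkbb

fbcljlbkbb


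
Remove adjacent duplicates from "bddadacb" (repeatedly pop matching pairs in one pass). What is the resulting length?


Input: bddadacb
Stack-based adjacent duplicate removal:
  Read 'b': push. Stack: b
  Read 'd': push. Stack: bd
  Read 'd': matches stack top 'd' => pop. Stack: b
  Read 'a': push. Stack: ba
  Read 'd': push. Stack: bad
  Read 'a': push. Stack: bada
  Read 'c': push. Stack: badac
  Read 'b': push. Stack: badacb
Final stack: "badacb" (length 6)

6


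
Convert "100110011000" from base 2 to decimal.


Input: "100110011000" in base 2
Positional expansion:
  Digit '1' (value 1) x 2^11 = 2048
  Digit '0' (value 0) x 2^10 = 0
  Digit '0' (value 0) x 2^9 = 0
  Digit '1' (value 1) x 2^8 = 256
  Digit '1' (value 1) x 2^7 = 128
  Digit '0' (value 0) x 2^6 = 0
  Digit '0' (value 0) x 2^5 = 0
  Digit '1' (value 1) x 2^4 = 16
  Digit '1' (value 1) x 2^3 = 8
  Digit '0' (value 0) x 2^2 = 0
  Digit '0' (value 0) x 2^1 = 0
  Digit '0' (value 0) x 2^0 = 0
Sum = 2456

2456


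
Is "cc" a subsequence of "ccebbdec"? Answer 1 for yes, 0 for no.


Check if "cc" is a subsequence of "ccebbdec"
Greedy scan:
  Position 0 ('c'): matches sub[0] = 'c'
  Position 1 ('c'): matches sub[1] = 'c'
  Position 2 ('e'): no match needed
  Position 3 ('b'): no match needed
  Position 4 ('b'): no match needed
  Position 5 ('d'): no match needed
  Position 6 ('e'): no match needed
  Position 7 ('c'): no match needed
All 2 characters matched => is a subsequence

1


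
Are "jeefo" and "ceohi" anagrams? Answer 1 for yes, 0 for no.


Strings: "jeefo", "ceohi"
Sorted first:  eefjo
Sorted second: cehio
Differ at position 0: 'e' vs 'c' => not anagrams

0


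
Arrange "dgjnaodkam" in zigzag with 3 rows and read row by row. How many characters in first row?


Zigzag "dgjnaodkam" into 3 rows:
Placing characters:
  'd' => row 0
  'g' => row 1
  'j' => row 2
  'n' => row 1
  'a' => row 0
  'o' => row 1
  'd' => row 2
  'k' => row 1
  'a' => row 0
  'm' => row 1
Rows:
  Row 0: "daa"
  Row 1: "gnokm"
  Row 2: "jd"
First row length: 3

3


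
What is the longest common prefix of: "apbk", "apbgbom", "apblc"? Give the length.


Words: apbk, apbgbom, apblc
  Position 0: all 'a' => match
  Position 1: all 'p' => match
  Position 2: all 'b' => match
  Position 3: ('k', 'g', 'l') => mismatch, stop
LCP = "apb" (length 3)

3


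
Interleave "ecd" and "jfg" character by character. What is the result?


Interleaving "ecd" and "jfg":
  Position 0: 'e' from first, 'j' from second => "ej"
  Position 1: 'c' from first, 'f' from second => "cf"
  Position 2: 'd' from first, 'g' from second => "dg"
Result: ejcfdg

ejcfdg


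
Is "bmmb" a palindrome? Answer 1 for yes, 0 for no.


Input: bmmb
Reversed: bmmb
  Compare pos 0 ('b') with pos 3 ('b'): match
  Compare pos 1 ('m') with pos 2 ('m'): match
Result: palindrome

1


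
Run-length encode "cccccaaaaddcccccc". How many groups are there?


Input: cccccaaaaddcccccc
Scanning for consecutive runs:
  Group 1: 'c' x 5 (positions 0-4)
  Group 2: 'a' x 4 (positions 5-8)
  Group 3: 'd' x 2 (positions 9-10)
  Group 4: 'c' x 6 (positions 11-16)
Total groups: 4

4


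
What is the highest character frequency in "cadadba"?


Input: cadadba
Character counts:
  'a': 3
  'b': 1
  'c': 1
  'd': 2
Maximum frequency: 3

3


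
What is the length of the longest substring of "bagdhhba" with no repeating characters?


Input: "bagdhhba"
Sliding window (track last position of each char):
  Position 0 ('b'): window [0,0] length 1 -- new best
  Position 1 ('a'): window [0,1] length 2 -- new best
  Position 2 ('g'): window [0,2] length 3 -- new best
  Position 3 ('d'): window [0,3] length 4 -- new best
  Position 4 ('h'): window [0,4] length 5 -- new best
  Position 5 ('h'): repeat (last at 4), move window start to 5
  Position 5 ('h'): window [5,5] length 1
  Position 6 ('b'): window [5,6] length 2
  Position 7 ('a'): window [5,7] length 3
Longest substring with no repeats: "bagdh" with length 5

5


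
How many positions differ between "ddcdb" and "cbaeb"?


Comparing "ddcdb" and "cbaeb" position by position:
  Position 0: 'd' vs 'c' => DIFFER
  Position 1: 'd' vs 'b' => DIFFER
  Position 2: 'c' vs 'a' => DIFFER
  Position 3: 'd' vs 'e' => DIFFER
  Position 4: 'b' vs 'b' => same
Positions that differ: 4

4


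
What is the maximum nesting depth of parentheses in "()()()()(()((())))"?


Input: "()()()()(()((())))"
Tracking depth:
  Position 0 '(': depth becomes 1
  Position 1 ')': depth becomes 0
  Position 2 '(': depth becomes 1
  Position 3 ')': depth becomes 0
  Position 4 '(': depth becomes 1
  Position 5 ')': depth becomes 0
  Position 6 '(': depth becomes 1
  Position 7 ')': depth becomes 0
  Position 8 '(': depth becomes 1
  Position 9 '(': depth becomes 2
  Position 10 ')': depth becomes 1
  Position 11 '(': depth becomes 2
  Position 12 '(': depth becomes 3
  Position 13 '(': depth becomes 4
  Position 14 ')': depth becomes 3
  Position 15 ')': depth becomes 2
  Position 16 ')': depth becomes 1
  Position 17 ')': depth becomes 0
Maximum depth reached: 4

4


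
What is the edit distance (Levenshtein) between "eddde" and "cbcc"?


Computing edit distance: "eddde" -> "cbcc"
DP table:
           c    b    c    c
      0    1    2    3    4
  e   1    1    2    3    4
  d   2    2    2    3    4
  d   3    3    3    3    4
  d   4    4    4    4    4
  e   5    5    5    5    5
Edit distance = dp[5][4] = 5

5


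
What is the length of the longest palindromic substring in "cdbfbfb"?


Input: "cdbfbfb"
Checking substrings for palindromes:
  [2:7] "bfbfb" (len 5) => palindrome
  [2:5] "bfb" (len 3) => palindrome
  [3:6] "fbf" (len 3) => palindrome
  [4:7] "bfb" (len 3) => palindrome
Longest palindromic substring: "bfbfb" with length 5

5


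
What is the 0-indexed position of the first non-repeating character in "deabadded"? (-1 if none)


Input: deabadded
Character frequencies:
  'a': 2
  'b': 1
  'd': 4
  'e': 2
Scanning left to right for freq == 1:
  Position 0 ('d'): freq=4, skip
  Position 1 ('e'): freq=2, skip
  Position 2 ('a'): freq=2, skip
  Position 3 ('b'): unique! => answer = 3

3


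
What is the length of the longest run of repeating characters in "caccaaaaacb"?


Input: "caccaaaaacb"
Scanning for longest run:
  Position 1 ('a'): new char, reset run to 1
  Position 2 ('c'): new char, reset run to 1
  Position 3 ('c'): continues run of 'c', length=2
  Position 4 ('a'): new char, reset run to 1
  Position 5 ('a'): continues run of 'a', length=2
  Position 6 ('a'): continues run of 'a', length=3
  Position 7 ('a'): continues run of 'a', length=4
  Position 8 ('a'): continues run of 'a', length=5
  Position 9 ('c'): new char, reset run to 1
  Position 10 ('b'): new char, reset run to 1
Longest run: 'a' with length 5

5


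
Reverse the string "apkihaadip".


Input: apkihaadip
Reading characters right to left:
  Position 9: 'p'
  Position 8: 'i'
  Position 7: 'd'
  Position 6: 'a'
  Position 5: 'a'
  Position 4: 'h'
  Position 3: 'i'
  Position 2: 'k'
  Position 1: 'p'
  Position 0: 'a'
Reversed: pidaahikpa

pidaahikpa


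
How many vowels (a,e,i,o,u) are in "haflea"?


Input: haflea
Checking each character:
  'h' at position 0: consonant
  'a' at position 1: vowel (running total: 1)
  'f' at position 2: consonant
  'l' at position 3: consonant
  'e' at position 4: vowel (running total: 2)
  'a' at position 5: vowel (running total: 3)
Total vowels: 3

3


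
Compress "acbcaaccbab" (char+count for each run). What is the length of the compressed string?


Input: acbcaaccbab
Runs:
  'a' x 1 => "a1"
  'c' x 1 => "c1"
  'b' x 1 => "b1"
  'c' x 1 => "c1"
  'a' x 2 => "a2"
  'c' x 2 => "c2"
  'b' x 1 => "b1"
  'a' x 1 => "a1"
  'b' x 1 => "b1"
Compressed: "a1c1b1c1a2c2b1a1b1"
Compressed length: 18

18


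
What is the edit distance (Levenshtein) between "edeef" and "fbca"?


Computing edit distance: "edeef" -> "fbca"
DP table:
           f    b    c    a
      0    1    2    3    4
  e   1    1    2    3    4
  d   2    2    2    3    4
  e   3    3    3    3    4
  e   4    4    4    4    4
  f   5    4    5    5    5
Edit distance = dp[5][4] = 5

5


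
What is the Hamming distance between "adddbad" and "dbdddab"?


Comparing "adddbad" and "dbdddab" position by position:
  Position 0: 'a' vs 'd' => differ
  Position 1: 'd' vs 'b' => differ
  Position 2: 'd' vs 'd' => same
  Position 3: 'd' vs 'd' => same
  Position 4: 'b' vs 'd' => differ
  Position 5: 'a' vs 'a' => same
  Position 6: 'd' vs 'b' => differ
Total differences (Hamming distance): 4

4


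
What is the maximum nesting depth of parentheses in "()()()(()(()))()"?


Input: "()()()(()(()))()"
Tracking depth:
  Position 0 '(': depth becomes 1
  Position 1 ')': depth becomes 0
  Position 2 '(': depth becomes 1
  Position 3 ')': depth becomes 0
  Position 4 '(': depth becomes 1
  Position 5 ')': depth becomes 0
  Position 6 '(': depth becomes 1
  Position 7 '(': depth becomes 2
  Position 8 ')': depth becomes 1
  Position 9 '(': depth becomes 2
  Position 10 '(': depth becomes 3
  Position 11 ')': depth becomes 2
  Position 12 ')': depth becomes 1
  Position 13 ')': depth becomes 0
  Position 14 '(': depth becomes 1
  Position 15 ')': depth becomes 0
Maximum depth reached: 3

3


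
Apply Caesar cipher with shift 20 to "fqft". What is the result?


Caesar cipher: shift "fqft" by 20
  'f' (pos 5) + 20 = pos 25 = 'z'
  'q' (pos 16) + 20 = pos 10 = 'k'
  'f' (pos 5) + 20 = pos 25 = 'z'
  't' (pos 19) + 20 = pos 13 = 'n'
Result: zkzn

zkzn


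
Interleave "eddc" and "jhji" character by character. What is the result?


Interleaving "eddc" and "jhji":
  Position 0: 'e' from first, 'j' from second => "ej"
  Position 1: 'd' from first, 'h' from second => "dh"
  Position 2: 'd' from first, 'j' from second => "dj"
  Position 3: 'c' from first, 'i' from second => "ci"
Result: ejdhdjci

ejdhdjci


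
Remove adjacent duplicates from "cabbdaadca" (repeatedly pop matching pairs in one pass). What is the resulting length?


Input: cabbdaadca
Stack-based adjacent duplicate removal:
  Read 'c': push. Stack: c
  Read 'a': push. Stack: ca
  Read 'b': push. Stack: cab
  Read 'b': matches stack top 'b' => pop. Stack: ca
  Read 'd': push. Stack: cad
  Read 'a': push. Stack: cada
  Read 'a': matches stack top 'a' => pop. Stack: cad
  Read 'd': matches stack top 'd' => pop. Stack: ca
  Read 'c': push. Stack: cac
  Read 'a': push. Stack: caca
Final stack: "caca" (length 4)

4


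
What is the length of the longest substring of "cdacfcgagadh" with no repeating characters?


Input: "cdacfcgagadh"
Sliding window (track last position of each char):
  Position 0 ('c'): window [0,0] length 1 -- new best
  Position 1 ('d'): window [0,1] length 2 -- new best
  Position 2 ('a'): window [0,2] length 3 -- new best
  Position 3 ('c'): repeat (last at 0), move window start to 1
  Position 3 ('c'): window [1,3] length 3
  Position 4 ('f'): window [1,4] length 4 -- new best
  Position 5 ('c'): repeat (last at 3), move window start to 4
  Position 5 ('c'): window [4,5] length 2
  Position 6 ('g'): window [4,6] length 3
  Position 7 ('a'): window [4,7] length 4
  Position 8 ('g'): repeat (last at 6), move window start to 7
  Position 8 ('g'): window [7,8] length 2
  Position 9 ('a'): repeat (last at 7), move window start to 8
  Position 9 ('a'): window [8,9] length 2
  Position 10 ('d'): window [8,10] length 3
  Position 11 ('h'): window [8,11] length 4
Longest substring with no repeats: "dacf" with length 4

4


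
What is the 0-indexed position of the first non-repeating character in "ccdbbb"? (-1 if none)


Input: ccdbbb
Character frequencies:
  'b': 3
  'c': 2
  'd': 1
Scanning left to right for freq == 1:
  Position 0 ('c'): freq=2, skip
  Position 1 ('c'): freq=2, skip
  Position 2 ('d'): unique! => answer = 2

2


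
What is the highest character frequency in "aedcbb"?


Input: aedcbb
Character counts:
  'a': 1
  'b': 2
  'c': 1
  'd': 1
  'e': 1
Maximum frequency: 2

2


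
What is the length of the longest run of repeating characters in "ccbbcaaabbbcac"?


Input: "ccbbcaaabbbcac"
Scanning for longest run:
  Position 1 ('c'): continues run of 'c', length=2
  Position 2 ('b'): new char, reset run to 1
  Position 3 ('b'): continues run of 'b', length=2
  Position 4 ('c'): new char, reset run to 1
  Position 5 ('a'): new char, reset run to 1
  Position 6 ('a'): continues run of 'a', length=2
  Position 7 ('a'): continues run of 'a', length=3
  Position 8 ('b'): new char, reset run to 1
  Position 9 ('b'): continues run of 'b', length=2
  Position 10 ('b'): continues run of 'b', length=3
  Position 11 ('c'): new char, reset run to 1
  Position 12 ('a'): new char, reset run to 1
  Position 13 ('c'): new char, reset run to 1
Longest run: 'a' with length 3

3


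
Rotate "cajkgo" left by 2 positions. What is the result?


Input: "cajkgo", rotate left by 2
First 2 characters: "ca"
Remaining characters: "jkgo"
Concatenate remaining + first: "jkgo" + "ca" = "jkgoca"

jkgoca


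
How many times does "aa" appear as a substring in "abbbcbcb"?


Searching for "aa" in "abbbcbcb"
Scanning each position:
  Position 0: "ab" => no
  Position 1: "bb" => no
  Position 2: "bb" => no
  Position 3: "bc" => no
  Position 4: "cb" => no
  Position 5: "bc" => no
  Position 6: "cb" => no
Total occurrences: 0

0


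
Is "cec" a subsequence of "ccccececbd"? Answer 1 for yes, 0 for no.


Check if "cec" is a subsequence of "ccccececbd"
Greedy scan:
  Position 0 ('c'): matches sub[0] = 'c'
  Position 1 ('c'): no match needed
  Position 2 ('c'): no match needed
  Position 3 ('c'): no match needed
  Position 4 ('e'): matches sub[1] = 'e'
  Position 5 ('c'): matches sub[2] = 'c'
  Position 6 ('e'): no match needed
  Position 7 ('c'): no match needed
  Position 8 ('b'): no match needed
  Position 9 ('d'): no match needed
All 3 characters matched => is a subsequence

1


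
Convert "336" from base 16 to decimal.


Input: "336" in base 16
Positional expansion:
  Digit '3' (value 3) x 16^2 = 768
  Digit '3' (value 3) x 16^1 = 48
  Digit '6' (value 6) x 16^0 = 6
Sum = 822

822


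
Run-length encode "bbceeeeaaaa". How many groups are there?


Input: bbceeeeaaaa
Scanning for consecutive runs:
  Group 1: 'b' x 2 (positions 0-1)
  Group 2: 'c' x 1 (positions 2-2)
  Group 3: 'e' x 4 (positions 3-6)
  Group 4: 'a' x 4 (positions 7-10)
Total groups: 4

4


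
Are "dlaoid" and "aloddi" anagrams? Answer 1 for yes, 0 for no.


Strings: "dlaoid", "aloddi"
Sorted first:  addilo
Sorted second: addilo
Sorted forms match => anagrams

1


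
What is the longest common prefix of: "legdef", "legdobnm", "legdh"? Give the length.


Words: legdef, legdobnm, legdh
  Position 0: all 'l' => match
  Position 1: all 'e' => match
  Position 2: all 'g' => match
  Position 3: all 'd' => match
  Position 4: ('e', 'o', 'h') => mismatch, stop
LCP = "legd" (length 4)

4


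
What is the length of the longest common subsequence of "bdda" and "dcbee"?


LCS of "bdda" and "dcbee"
DP table:
           d    c    b    e    e
      0    0    0    0    0    0
  b   0    0    0    1    1    1
  d   0    1    1    1    1    1
  d   0    1    1    1    1    1
  a   0    1    1    1    1    1
LCS length = dp[4][5] = 1

1


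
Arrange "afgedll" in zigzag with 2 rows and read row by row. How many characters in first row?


Zigzag "afgedll" into 2 rows:
Placing characters:
  'a' => row 0
  'f' => row 1
  'g' => row 0
  'e' => row 1
  'd' => row 0
  'l' => row 1
  'l' => row 0
Rows:
  Row 0: "agdl"
  Row 1: "fel"
First row length: 4

4


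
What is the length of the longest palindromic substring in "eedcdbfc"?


Input: "eedcdbfc"
Checking substrings for palindromes:
  [2:5] "dcd" (len 3) => palindrome
  [0:2] "ee" (len 2) => palindrome
Longest palindromic substring: "dcd" with length 3

3


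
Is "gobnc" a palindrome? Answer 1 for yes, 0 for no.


Input: gobnc
Reversed: cnbog
  Compare pos 0 ('g') with pos 4 ('c'): MISMATCH
  Compare pos 1 ('o') with pos 3 ('n'): MISMATCH
Result: not a palindrome

0


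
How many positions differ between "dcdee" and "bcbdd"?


Comparing "dcdee" and "bcbdd" position by position:
  Position 0: 'd' vs 'b' => DIFFER
  Position 1: 'c' vs 'c' => same
  Position 2: 'd' vs 'b' => DIFFER
  Position 3: 'e' vs 'd' => DIFFER
  Position 4: 'e' vs 'd' => DIFFER
Positions that differ: 4

4


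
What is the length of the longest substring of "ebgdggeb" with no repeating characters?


Input: "ebgdggeb"
Sliding window (track last position of each char):
  Position 0 ('e'): window [0,0] length 1 -- new best
  Position 1 ('b'): window [0,1] length 2 -- new best
  Position 2 ('g'): window [0,2] length 3 -- new best
  Position 3 ('d'): window [0,3] length 4 -- new best
  Position 4 ('g'): repeat (last at 2), move window start to 3
  Position 4 ('g'): window [3,4] length 2
  Position 5 ('g'): repeat (last at 4), move window start to 5
  Position 5 ('g'): window [5,5] length 1
  Position 6 ('e'): window [5,6] length 2
  Position 7 ('b'): window [5,7] length 3
Longest substring with no repeats: "ebgd" with length 4

4


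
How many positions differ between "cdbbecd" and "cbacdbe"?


Comparing "cdbbecd" and "cbacdbe" position by position:
  Position 0: 'c' vs 'c' => same
  Position 1: 'd' vs 'b' => DIFFER
  Position 2: 'b' vs 'a' => DIFFER
  Position 3: 'b' vs 'c' => DIFFER
  Position 4: 'e' vs 'd' => DIFFER
  Position 5: 'c' vs 'b' => DIFFER
  Position 6: 'd' vs 'e' => DIFFER
Positions that differ: 6

6


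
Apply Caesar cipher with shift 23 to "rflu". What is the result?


Caesar cipher: shift "rflu" by 23
  'r' (pos 17) + 23 = pos 14 = 'o'
  'f' (pos 5) + 23 = pos 2 = 'c'
  'l' (pos 11) + 23 = pos 8 = 'i'
  'u' (pos 20) + 23 = pos 17 = 'r'
Result: ocir

ocir


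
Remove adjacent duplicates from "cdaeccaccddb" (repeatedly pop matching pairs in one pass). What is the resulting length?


Input: cdaeccaccddb
Stack-based adjacent duplicate removal:
  Read 'c': push. Stack: c
  Read 'd': push. Stack: cd
  Read 'a': push. Stack: cda
  Read 'e': push. Stack: cdae
  Read 'c': push. Stack: cdaec
  Read 'c': matches stack top 'c' => pop. Stack: cdae
  Read 'a': push. Stack: cdaea
  Read 'c': push. Stack: cdaeac
  Read 'c': matches stack top 'c' => pop. Stack: cdaea
  Read 'd': push. Stack: cdaead
  Read 'd': matches stack top 'd' => pop. Stack: cdaea
  Read 'b': push. Stack: cdaeab
Final stack: "cdaeab" (length 6)

6


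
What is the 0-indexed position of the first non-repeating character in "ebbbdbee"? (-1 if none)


Input: ebbbdbee
Character frequencies:
  'b': 4
  'd': 1
  'e': 3
Scanning left to right for freq == 1:
  Position 0 ('e'): freq=3, skip
  Position 1 ('b'): freq=4, skip
  Position 2 ('b'): freq=4, skip
  Position 3 ('b'): freq=4, skip
  Position 4 ('d'): unique! => answer = 4

4


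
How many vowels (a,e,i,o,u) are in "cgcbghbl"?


Input: cgcbghbl
Checking each character:
  'c' at position 0: consonant
  'g' at position 1: consonant
  'c' at position 2: consonant
  'b' at position 3: consonant
  'g' at position 4: consonant
  'h' at position 5: consonant
  'b' at position 6: consonant
  'l' at position 7: consonant
Total vowels: 0

0


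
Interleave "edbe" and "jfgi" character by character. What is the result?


Interleaving "edbe" and "jfgi":
  Position 0: 'e' from first, 'j' from second => "ej"
  Position 1: 'd' from first, 'f' from second => "df"
  Position 2: 'b' from first, 'g' from second => "bg"
  Position 3: 'e' from first, 'i' from second => "ei"
Result: ejdfbgei

ejdfbgei


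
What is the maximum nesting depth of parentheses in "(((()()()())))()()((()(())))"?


Input: "(((()()()())))()()((()(())))"
Tracking depth:
  Position 0 '(': depth becomes 1
  Position 1 '(': depth becomes 2
  Position 2 '(': depth becomes 3
  Position 3 '(': depth becomes 4
  Position 4 ')': depth becomes 3
  Position 5 '(': depth becomes 4
  Position 6 ')': depth becomes 3
  Position 7 '(': depth becomes 4
  Position 8 ')': depth becomes 3
  Position 9 '(': depth becomes 4
  Position 10 ')': depth becomes 3
  Position 11 ')': depth becomes 2
  Position 12 ')': depth becomes 1
  Position 13 ')': depth becomes 0
  Position 14 '(': depth becomes 1
  Position 15 ')': depth becomes 0
  Position 16 '(': depth becomes 1
  Position 17 ')': depth becomes 0
  Position 18 '(': depth becomes 1
  Position 19 '(': depth becomes 2
  Position 20 '(': depth becomes 3
  Position 21 ')': depth becomes 2
  Position 22 '(': depth becomes 3
  Position 23 '(': depth becomes 4
  Position 24 ')': depth becomes 3
  Position 25 ')': depth becomes 2
  Position 26 ')': depth becomes 1
  Position 27 ')': depth becomes 0
Maximum depth reached: 4

4


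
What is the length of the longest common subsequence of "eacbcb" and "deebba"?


LCS of "eacbcb" and "deebba"
DP table:
           d    e    e    b    b    a
      0    0    0    0    0    0    0
  e   0    0    1    1    1    1    1
  a   0    0    1    1    1    1    2
  c   0    0    1    1    1    1    2
  b   0    0    1    1    2    2    2
  c   0    0    1    1    2    2    2
  b   0    0    1    1    2    3    3
LCS length = dp[6][6] = 3

3


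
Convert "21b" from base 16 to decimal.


Input: "21b" in base 16
Positional expansion:
  Digit '2' (value 2) x 16^2 = 512
  Digit '1' (value 1) x 16^1 = 16
  Digit 'b' (value 11) x 16^0 = 11
Sum = 539

539


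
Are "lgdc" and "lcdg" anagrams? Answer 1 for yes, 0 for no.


Strings: "lgdc", "lcdg"
Sorted first:  cdgl
Sorted second: cdgl
Sorted forms match => anagrams

1


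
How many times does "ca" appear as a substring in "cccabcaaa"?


Searching for "ca" in "cccabcaaa"
Scanning each position:
  Position 0: "cc" => no
  Position 1: "cc" => no
  Position 2: "ca" => MATCH
  Position 3: "ab" => no
  Position 4: "bc" => no
  Position 5: "ca" => MATCH
  Position 6: "aa" => no
  Position 7: "aa" => no
Total occurrences: 2

2


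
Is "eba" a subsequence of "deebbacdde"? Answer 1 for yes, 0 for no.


Check if "eba" is a subsequence of "deebbacdde"
Greedy scan:
  Position 0 ('d'): no match needed
  Position 1 ('e'): matches sub[0] = 'e'
  Position 2 ('e'): no match needed
  Position 3 ('b'): matches sub[1] = 'b'
  Position 4 ('b'): no match needed
  Position 5 ('a'): matches sub[2] = 'a'
  Position 6 ('c'): no match needed
  Position 7 ('d'): no match needed
  Position 8 ('d'): no match needed
  Position 9 ('e'): no match needed
All 3 characters matched => is a subsequence

1


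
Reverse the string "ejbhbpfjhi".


Input: ejbhbpfjhi
Reading characters right to left:
  Position 9: 'i'
  Position 8: 'h'
  Position 7: 'j'
  Position 6: 'f'
  Position 5: 'p'
  Position 4: 'b'
  Position 3: 'h'
  Position 2: 'b'
  Position 1: 'j'
  Position 0: 'e'
Reversed: ihjfpbhbje

ihjfpbhbje


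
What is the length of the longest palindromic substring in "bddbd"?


Input: "bddbd"
Checking substrings for palindromes:
  [0:4] "bddb" (len 4) => palindrome
  [2:5] "dbd" (len 3) => palindrome
  [1:3] "dd" (len 2) => palindrome
Longest palindromic substring: "bddb" with length 4

4


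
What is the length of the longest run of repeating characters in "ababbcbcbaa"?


Input: "ababbcbcbaa"
Scanning for longest run:
  Position 1 ('b'): new char, reset run to 1
  Position 2 ('a'): new char, reset run to 1
  Position 3 ('b'): new char, reset run to 1
  Position 4 ('b'): continues run of 'b', length=2
  Position 5 ('c'): new char, reset run to 1
  Position 6 ('b'): new char, reset run to 1
  Position 7 ('c'): new char, reset run to 1
  Position 8 ('b'): new char, reset run to 1
  Position 9 ('a'): new char, reset run to 1
  Position 10 ('a'): continues run of 'a', length=2
Longest run: 'b' with length 2

2


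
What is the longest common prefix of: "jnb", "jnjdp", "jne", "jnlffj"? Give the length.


Words: jnb, jnjdp, jne, jnlffj
  Position 0: all 'j' => match
  Position 1: all 'n' => match
  Position 2: ('b', 'j', 'e', 'l') => mismatch, stop
LCP = "jn" (length 2)

2


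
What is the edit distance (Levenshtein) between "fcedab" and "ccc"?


Computing edit distance: "fcedab" -> "ccc"
DP table:
           c    c    c
      0    1    2    3
  f   1    1    2    3
  c   2    1    1    2
  e   3    2    2    2
  d   4    3    3    3
  a   5    4    4    4
  b   6    5    5    5
Edit distance = dp[6][3] = 5

5


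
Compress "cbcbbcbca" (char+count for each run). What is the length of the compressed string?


Input: cbcbbcbca
Runs:
  'c' x 1 => "c1"
  'b' x 1 => "b1"
  'c' x 1 => "c1"
  'b' x 2 => "b2"
  'c' x 1 => "c1"
  'b' x 1 => "b1"
  'c' x 1 => "c1"
  'a' x 1 => "a1"
Compressed: "c1b1c1b2c1b1c1a1"
Compressed length: 16

16


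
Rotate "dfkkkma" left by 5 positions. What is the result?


Input: "dfkkkma", rotate left by 5
First 5 characters: "dfkkk"
Remaining characters: "ma"
Concatenate remaining + first: "ma" + "dfkkk" = "madfkkk"

madfkkk


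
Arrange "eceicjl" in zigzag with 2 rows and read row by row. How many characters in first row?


Zigzag "eceicjl" into 2 rows:
Placing characters:
  'e' => row 0
  'c' => row 1
  'e' => row 0
  'i' => row 1
  'c' => row 0
  'j' => row 1
  'l' => row 0
Rows:
  Row 0: "eecl"
  Row 1: "cij"
First row length: 4

4


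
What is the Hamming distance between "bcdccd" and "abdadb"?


Comparing "bcdccd" and "abdadb" position by position:
  Position 0: 'b' vs 'a' => differ
  Position 1: 'c' vs 'b' => differ
  Position 2: 'd' vs 'd' => same
  Position 3: 'c' vs 'a' => differ
  Position 4: 'c' vs 'd' => differ
  Position 5: 'd' vs 'b' => differ
Total differences (Hamming distance): 5

5


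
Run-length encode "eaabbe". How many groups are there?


Input: eaabbe
Scanning for consecutive runs:
  Group 1: 'e' x 1 (positions 0-0)
  Group 2: 'a' x 2 (positions 1-2)
  Group 3: 'b' x 2 (positions 3-4)
  Group 4: 'e' x 1 (positions 5-5)
Total groups: 4

4


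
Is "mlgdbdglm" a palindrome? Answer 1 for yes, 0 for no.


Input: mlgdbdglm
Reversed: mlgdbdglm
  Compare pos 0 ('m') with pos 8 ('m'): match
  Compare pos 1 ('l') with pos 7 ('l'): match
  Compare pos 2 ('g') with pos 6 ('g'): match
  Compare pos 3 ('d') with pos 5 ('d'): match
Result: palindrome

1


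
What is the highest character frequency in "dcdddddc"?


Input: dcdddddc
Character counts:
  'c': 2
  'd': 6
Maximum frequency: 6

6


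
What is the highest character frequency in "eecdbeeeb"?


Input: eecdbeeeb
Character counts:
  'b': 2
  'c': 1
  'd': 1
  'e': 5
Maximum frequency: 5

5


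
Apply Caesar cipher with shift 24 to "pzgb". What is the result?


Caesar cipher: shift "pzgb" by 24
  'p' (pos 15) + 24 = pos 13 = 'n'
  'z' (pos 25) + 24 = pos 23 = 'x'
  'g' (pos 6) + 24 = pos 4 = 'e'
  'b' (pos 1) + 24 = pos 25 = 'z'
Result: nxez

nxez


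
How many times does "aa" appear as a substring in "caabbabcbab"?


Searching for "aa" in "caabbabcbab"
Scanning each position:
  Position 0: "ca" => no
  Position 1: "aa" => MATCH
  Position 2: "ab" => no
  Position 3: "bb" => no
  Position 4: "ba" => no
  Position 5: "ab" => no
  Position 6: "bc" => no
  Position 7: "cb" => no
  Position 8: "ba" => no
  Position 9: "ab" => no
Total occurrences: 1

1


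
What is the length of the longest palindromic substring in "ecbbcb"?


Input: "ecbbcb"
Checking substrings for palindromes:
  [1:5] "cbbc" (len 4) => palindrome
  [3:6] "bcb" (len 3) => palindrome
  [2:4] "bb" (len 2) => palindrome
Longest palindromic substring: "cbbc" with length 4

4


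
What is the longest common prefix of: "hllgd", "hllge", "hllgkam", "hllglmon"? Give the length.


Words: hllgd, hllge, hllgkam, hllglmon
  Position 0: all 'h' => match
  Position 1: all 'l' => match
  Position 2: all 'l' => match
  Position 3: all 'g' => match
  Position 4: ('d', 'e', 'k', 'l') => mismatch, stop
LCP = "hllg" (length 4)

4


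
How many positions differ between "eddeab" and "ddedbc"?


Comparing "eddeab" and "ddedbc" position by position:
  Position 0: 'e' vs 'd' => DIFFER
  Position 1: 'd' vs 'd' => same
  Position 2: 'd' vs 'e' => DIFFER
  Position 3: 'e' vs 'd' => DIFFER
  Position 4: 'a' vs 'b' => DIFFER
  Position 5: 'b' vs 'c' => DIFFER
Positions that differ: 5

5


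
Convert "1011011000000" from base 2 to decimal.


Input: "1011011000000" in base 2
Positional expansion:
  Digit '1' (value 1) x 2^12 = 4096
  Digit '0' (value 0) x 2^11 = 0
  Digit '1' (value 1) x 2^10 = 1024
  Digit '1' (value 1) x 2^9 = 512
  Digit '0' (value 0) x 2^8 = 0
  Digit '1' (value 1) x 2^7 = 128
  Digit '1' (value 1) x 2^6 = 64
  Digit '0' (value 0) x 2^5 = 0
  Digit '0' (value 0) x 2^4 = 0
  Digit '0' (value 0) x 2^3 = 0
  Digit '0' (value 0) x 2^2 = 0
  Digit '0' (value 0) x 2^1 = 0
  Digit '0' (value 0) x 2^0 = 0
Sum = 5824

5824


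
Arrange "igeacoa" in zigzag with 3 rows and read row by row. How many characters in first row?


Zigzag "igeacoa" into 3 rows:
Placing characters:
  'i' => row 0
  'g' => row 1
  'e' => row 2
  'a' => row 1
  'c' => row 0
  'o' => row 1
  'a' => row 2
Rows:
  Row 0: "ic"
  Row 1: "gao"
  Row 2: "ea"
First row length: 2

2


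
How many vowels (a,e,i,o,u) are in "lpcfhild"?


Input: lpcfhild
Checking each character:
  'l' at position 0: consonant
  'p' at position 1: consonant
  'c' at position 2: consonant
  'f' at position 3: consonant
  'h' at position 4: consonant
  'i' at position 5: vowel (running total: 1)
  'l' at position 6: consonant
  'd' at position 7: consonant
Total vowels: 1

1


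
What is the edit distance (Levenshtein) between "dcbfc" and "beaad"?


Computing edit distance: "dcbfc" -> "beaad"
DP table:
           b    e    a    a    d
      0    1    2    3    4    5
  d   1    1    2    3    4    4
  c   2    2    2    3    4    5
  b   3    2    3    3    4    5
  f   4    3    3    4    4    5
  c   5    4    4    4    5    5
Edit distance = dp[5][5] = 5

5


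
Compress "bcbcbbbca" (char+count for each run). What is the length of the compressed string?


Input: bcbcbbbca
Runs:
  'b' x 1 => "b1"
  'c' x 1 => "c1"
  'b' x 1 => "b1"
  'c' x 1 => "c1"
  'b' x 3 => "b3"
  'c' x 1 => "c1"
  'a' x 1 => "a1"
Compressed: "b1c1b1c1b3c1a1"
Compressed length: 14

14


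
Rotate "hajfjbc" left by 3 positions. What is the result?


Input: "hajfjbc", rotate left by 3
First 3 characters: "haj"
Remaining characters: "fjbc"
Concatenate remaining + first: "fjbc" + "haj" = "fjbchaj"

fjbchaj


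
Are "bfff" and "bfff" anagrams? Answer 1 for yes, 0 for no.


Strings: "bfff", "bfff"
Sorted first:  bfff
Sorted second: bfff
Sorted forms match => anagrams

1


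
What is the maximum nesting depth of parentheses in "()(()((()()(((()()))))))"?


Input: "()(()((()()(((()()))))))"
Tracking depth:
  Position 0 '(': depth becomes 1
  Position 1 ')': depth becomes 0
  Position 2 '(': depth becomes 1
  Position 3 '(': depth becomes 2
  Position 4 ')': depth becomes 1
  Position 5 '(': depth becomes 2
  Position 6 '(': depth becomes 3
  Position 7 '(': depth becomes 4
  Position 8 ')': depth becomes 3
  Position 9 '(': depth becomes 4
  Position 10 ')': depth becomes 3
  Position 11 '(': depth becomes 4
  Position 12 '(': depth becomes 5
  Position 13 '(': depth becomes 6
  Position 14 '(': depth becomes 7
  Position 15 ')': depth becomes 6
  Position 16 '(': depth becomes 7
  Position 17 ')': depth becomes 6
  Position 18 ')': depth becomes 5
  Position 19 ')': depth becomes 4
  Position 20 ')': depth becomes 3
  Position 21 ')': depth becomes 2
  Position 22 ')': depth becomes 1
  Position 23 ')': depth becomes 0
Maximum depth reached: 7

7


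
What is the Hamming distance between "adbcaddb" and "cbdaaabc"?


Comparing "adbcaddb" and "cbdaaabc" position by position:
  Position 0: 'a' vs 'c' => differ
  Position 1: 'd' vs 'b' => differ
  Position 2: 'b' vs 'd' => differ
  Position 3: 'c' vs 'a' => differ
  Position 4: 'a' vs 'a' => same
  Position 5: 'd' vs 'a' => differ
  Position 6: 'd' vs 'b' => differ
  Position 7: 'b' vs 'c' => differ
Total differences (Hamming distance): 7

7


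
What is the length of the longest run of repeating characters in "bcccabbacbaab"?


Input: "bcccabbacbaab"
Scanning for longest run:
  Position 1 ('c'): new char, reset run to 1
  Position 2 ('c'): continues run of 'c', length=2
  Position 3 ('c'): continues run of 'c', length=3
  Position 4 ('a'): new char, reset run to 1
  Position 5 ('b'): new char, reset run to 1
  Position 6 ('b'): continues run of 'b', length=2
  Position 7 ('a'): new char, reset run to 1
  Position 8 ('c'): new char, reset run to 1
  Position 9 ('b'): new char, reset run to 1
  Position 10 ('a'): new char, reset run to 1
  Position 11 ('a'): continues run of 'a', length=2
  Position 12 ('b'): new char, reset run to 1
Longest run: 'c' with length 3

3


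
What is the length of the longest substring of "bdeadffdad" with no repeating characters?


Input: "bdeadffdad"
Sliding window (track last position of each char):
  Position 0 ('b'): window [0,0] length 1 -- new best
  Position 1 ('d'): window [0,1] length 2 -- new best
  Position 2 ('e'): window [0,2] length 3 -- new best
  Position 3 ('a'): window [0,3] length 4 -- new best
  Position 4 ('d'): repeat (last at 1), move window start to 2
  Position 4 ('d'): window [2,4] length 3
  Position 5 ('f'): window [2,5] length 4
  Position 6 ('f'): repeat (last at 5), move window start to 6
  Position 6 ('f'): window [6,6] length 1
  Position 7 ('d'): window [6,7] length 2
  Position 8 ('a'): window [6,8] length 3
  Position 9 ('d'): repeat (last at 7), move window start to 8
  Position 9 ('d'): window [8,9] length 2
Longest substring with no repeats: "bdea" with length 4

4


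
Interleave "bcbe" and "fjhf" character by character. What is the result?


Interleaving "bcbe" and "fjhf":
  Position 0: 'b' from first, 'f' from second => "bf"
  Position 1: 'c' from first, 'j' from second => "cj"
  Position 2: 'b' from first, 'h' from second => "bh"
  Position 3: 'e' from first, 'f' from second => "ef"
Result: bfcjbhef

bfcjbhef


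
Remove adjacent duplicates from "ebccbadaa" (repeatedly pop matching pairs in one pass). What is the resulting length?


Input: ebccbadaa
Stack-based adjacent duplicate removal:
  Read 'e': push. Stack: e
  Read 'b': push. Stack: eb
  Read 'c': push. Stack: ebc
  Read 'c': matches stack top 'c' => pop. Stack: eb
  Read 'b': matches stack top 'b' => pop. Stack: e
  Read 'a': push. Stack: ea
  Read 'd': push. Stack: ead
  Read 'a': push. Stack: eada
  Read 'a': matches stack top 'a' => pop. Stack: ead
Final stack: "ead" (length 3)

3


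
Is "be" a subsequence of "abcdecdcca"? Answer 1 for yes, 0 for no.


Check if "be" is a subsequence of "abcdecdcca"
Greedy scan:
  Position 0 ('a'): no match needed
  Position 1 ('b'): matches sub[0] = 'b'
  Position 2 ('c'): no match needed
  Position 3 ('d'): no match needed
  Position 4 ('e'): matches sub[1] = 'e'
  Position 5 ('c'): no match needed
  Position 6 ('d'): no match needed
  Position 7 ('c'): no match needed
  Position 8 ('c'): no match needed
  Position 9 ('a'): no match needed
All 2 characters matched => is a subsequence

1


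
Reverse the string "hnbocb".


Input: hnbocb
Reading characters right to left:
  Position 5: 'b'
  Position 4: 'c'
  Position 3: 'o'
  Position 2: 'b'
  Position 1: 'n'
  Position 0: 'h'
Reversed: bcobnh

bcobnh


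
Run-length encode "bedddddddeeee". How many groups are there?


Input: bedddddddeeee
Scanning for consecutive runs:
  Group 1: 'b' x 1 (positions 0-0)
  Group 2: 'e' x 1 (positions 1-1)
  Group 3: 'd' x 7 (positions 2-8)
  Group 4: 'e' x 4 (positions 9-12)
Total groups: 4

4


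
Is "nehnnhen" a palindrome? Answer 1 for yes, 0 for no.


Input: nehnnhen
Reversed: nehnnhen
  Compare pos 0 ('n') with pos 7 ('n'): match
  Compare pos 1 ('e') with pos 6 ('e'): match
  Compare pos 2 ('h') with pos 5 ('h'): match
  Compare pos 3 ('n') with pos 4 ('n'): match
Result: palindrome

1


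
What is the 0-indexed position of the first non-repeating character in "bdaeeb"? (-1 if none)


Input: bdaeeb
Character frequencies:
  'a': 1
  'b': 2
  'd': 1
  'e': 2
Scanning left to right for freq == 1:
  Position 0 ('b'): freq=2, skip
  Position 1 ('d'): unique! => answer = 1

1


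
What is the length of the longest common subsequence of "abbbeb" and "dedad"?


LCS of "abbbeb" and "dedad"
DP table:
           d    e    d    a    d
      0    0    0    0    0    0
  a   0    0    0    0    1    1
  b   0    0    0    0    1    1
  b   0    0    0    0    1    1
  b   0    0    0    0    1    1
  e   0    0    1    1    1    1
  b   0    0    1    1    1    1
LCS length = dp[6][5] = 1

1


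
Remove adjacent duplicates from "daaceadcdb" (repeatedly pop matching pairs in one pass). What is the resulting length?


Input: daaceadcdb
Stack-based adjacent duplicate removal:
  Read 'd': push. Stack: d
  Read 'a': push. Stack: da
  Read 'a': matches stack top 'a' => pop. Stack: d
  Read 'c': push. Stack: dc
  Read 'e': push. Stack: dce
  Read 'a': push. Stack: dcea
  Read 'd': push. Stack: dcead
  Read 'c': push. Stack: dceadc
  Read 'd': push. Stack: dceadcd
  Read 'b': push. Stack: dceadcdb
Final stack: "dceadcdb" (length 8)

8


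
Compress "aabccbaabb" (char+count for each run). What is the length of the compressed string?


Input: aabccbaabb
Runs:
  'a' x 2 => "a2"
  'b' x 1 => "b1"
  'c' x 2 => "c2"
  'b' x 1 => "b1"
  'a' x 2 => "a2"
  'b' x 2 => "b2"
Compressed: "a2b1c2b1a2b2"
Compressed length: 12

12


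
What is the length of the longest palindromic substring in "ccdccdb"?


Input: "ccdccdb"
Checking substrings for palindromes:
  [0:5] "ccdcc" (len 5) => palindrome
  [2:6] "dccd" (len 4) => palindrome
  [1:4] "cdc" (len 3) => palindrome
  [0:2] "cc" (len 2) => palindrome
  [3:5] "cc" (len 2) => palindrome
Longest palindromic substring: "ccdcc" with length 5

5


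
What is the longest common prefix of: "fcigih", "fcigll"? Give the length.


Words: fcigih, fcigll
  Position 0: all 'f' => match
  Position 1: all 'c' => match
  Position 2: all 'i' => match
  Position 3: all 'g' => match
  Position 4: ('i', 'l') => mismatch, stop
LCP = "fcig" (length 4)

4


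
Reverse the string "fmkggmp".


Input: fmkggmp
Reading characters right to left:
  Position 6: 'p'
  Position 5: 'm'
  Position 4: 'g'
  Position 3: 'g'
  Position 2: 'k'
  Position 1: 'm'
  Position 0: 'f'
Reversed: pmggkmf

pmggkmf
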